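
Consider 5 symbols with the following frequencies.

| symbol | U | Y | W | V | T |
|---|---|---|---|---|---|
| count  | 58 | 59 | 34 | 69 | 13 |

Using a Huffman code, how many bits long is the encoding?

Greedily combine the two least-frequent nodes:
T(13) + W(34) → 47
47 + U(58) → 105
Y(59) + V(69) → 128
105 + 128 → 233
Each symbol's bit-cost is frequency × depth; summing gives 513 bits (equivalently 47 + 105 + 128 + 233).

513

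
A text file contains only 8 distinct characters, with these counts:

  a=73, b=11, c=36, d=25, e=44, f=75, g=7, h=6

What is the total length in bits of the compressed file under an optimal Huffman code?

720

Build the Huffman tree bottom-up:
h(6) + g(7) → 13
b(11) + 13 → 24
24 + d(25) → 49
c(36) + e(44) → 80
49 + a(73) → 122
f(75) + 80 → 155
122 + 155 → 277
Total encoded bits = sum of merged weights = 13 + 24 + 49 + 80 + 122 + 155 + 277 = 720.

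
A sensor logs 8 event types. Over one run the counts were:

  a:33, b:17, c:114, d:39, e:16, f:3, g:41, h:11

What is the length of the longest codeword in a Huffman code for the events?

Merge the two lowest-weight nodes at each step:
f(3) + h(11) → 14
14 + e(16) → 30
b(17) + 30 → 47
a(33) + d(39) → 72
g(41) + 47 → 88
72 + 88 → 160
c(114) + 160 → 274
The rarest symbols sit at the bottom; the longest codeword is 6 bits.

6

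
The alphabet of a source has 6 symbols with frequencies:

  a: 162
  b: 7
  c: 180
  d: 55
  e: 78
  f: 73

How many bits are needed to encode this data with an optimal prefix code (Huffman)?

1307

Greedily combine the two least-frequent nodes:
b(7) + d(55) → 62
62 + f(73) → 135
e(78) + 135 → 213
a(162) + c(180) → 342
213 + 342 → 555
Each symbol's bit-cost is frequency × depth; summing gives 1307 bits (equivalently 62 + 135 + 213 + 342 + 555).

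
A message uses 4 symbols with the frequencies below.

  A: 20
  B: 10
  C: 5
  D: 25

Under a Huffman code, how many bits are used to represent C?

Repeatedly merge the two smallest:
combine C(5), B(10) → 15
combine 15, A(20) → 35
combine D(25), 35 → 60
C's leaf is at depth 3, giving a 3-bit codeword.

3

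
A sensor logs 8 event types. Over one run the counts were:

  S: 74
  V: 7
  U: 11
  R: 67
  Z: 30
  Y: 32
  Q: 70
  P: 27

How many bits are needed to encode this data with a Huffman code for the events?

Merge the two smallest weights repeatedly:
combine V(7), U(11) → 18
combine 18, P(27) → 45
combine Z(30), Y(32) → 62
combine 45, 62 → 107
combine R(67), Q(70) → 137
combine S(74), 107 → 181
combine 137, 181 → 318
Each symbol's bit-cost is frequency × depth; summing gives 868 bits (equivalently 18 + 45 + 62 + 107 + 137 + 181 + 318).

868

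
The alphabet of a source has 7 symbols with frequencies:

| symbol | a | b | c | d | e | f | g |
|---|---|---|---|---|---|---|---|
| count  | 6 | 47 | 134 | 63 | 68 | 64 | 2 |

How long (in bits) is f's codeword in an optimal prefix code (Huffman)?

Build the tree from the bottom:
merge g(2) and a(6): 8
merge 8 and b(47): 55
merge 55 and d(63): 118
merge f(64) and e(68): 132
merge 118 and 132: 250
merge c(134) and 250: 384
f sits 3 levels below the root, so its codeword is 3 bits.

3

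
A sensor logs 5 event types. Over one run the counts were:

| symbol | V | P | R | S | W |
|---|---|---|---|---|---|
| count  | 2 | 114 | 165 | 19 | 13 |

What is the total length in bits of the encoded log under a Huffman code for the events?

Build the Huffman tree bottom-up:
combine V(2), W(13) → 15
combine 15, S(19) → 34
combine 34, P(114) → 148
combine 148, R(165) → 313
The encoded length is the sum of every internal node's weight: 15 + 34 + 148 + 313 = 510 bits.

510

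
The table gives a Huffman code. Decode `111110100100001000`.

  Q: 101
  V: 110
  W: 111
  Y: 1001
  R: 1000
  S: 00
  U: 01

WVYSSR

Read left to right; each codeword is recognised as soon as it completes (prefix code):
  111→W | 110→V | 1001→Y | 00→S | 00→S | 1000→R
Decoded message: WVYSSR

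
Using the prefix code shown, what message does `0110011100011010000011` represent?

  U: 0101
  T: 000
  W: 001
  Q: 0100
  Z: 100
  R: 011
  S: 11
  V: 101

RWSTSQTS

Read left to right; each codeword is recognised as soon as it completes (prefix code):
  011→R | 001→W | 11→S | 000→T | 11→S | 0100→Q | 000→T | 11→S
Decoded message: RWSTSQTS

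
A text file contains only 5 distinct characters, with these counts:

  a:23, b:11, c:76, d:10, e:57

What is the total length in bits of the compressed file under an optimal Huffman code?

343

Greedily combine the two least-frequent nodes:
combine d(10), b(11) → 21
combine 21, a(23) → 44
combine 44, e(57) → 101
combine c(76), 101 → 177
Each symbol's bit-cost is frequency × depth; summing gives 343 bits (equivalently 21 + 44 + 101 + 177).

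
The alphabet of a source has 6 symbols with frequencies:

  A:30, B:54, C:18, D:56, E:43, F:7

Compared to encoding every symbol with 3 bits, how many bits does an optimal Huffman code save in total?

128

Fixed-length: 3 bits × 208 symbols = 624 bits.
Huffman merges:
F(7) + C(18) → 25
25 + A(30) → 55
E(43) + B(54) → 97
55 + D(56) → 111
97 + 111 → 208
Huffman total = 25 + 55 + 97 + 111 + 208 = 496 bits.
Saving = 624 − 496 = 128 bits.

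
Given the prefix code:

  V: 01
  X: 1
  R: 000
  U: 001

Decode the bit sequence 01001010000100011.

Read left to right; each codeword is recognised as soon as it completes (prefix code):
  01→V | 001→U | 01→V | 000→R | 01→V | 000→R | 1→X | 1→X
Decoded message: VUVRVRXX

VUVRVRXX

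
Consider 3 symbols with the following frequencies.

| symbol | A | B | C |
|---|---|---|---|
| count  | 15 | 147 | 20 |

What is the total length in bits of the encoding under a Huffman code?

Build the Huffman tree bottom-up:
merge A(15) and C(20): 35
merge 35 and B(147): 182
Each symbol's bit-cost is frequency × depth; summing gives 217 bits (equivalently 35 + 182).

217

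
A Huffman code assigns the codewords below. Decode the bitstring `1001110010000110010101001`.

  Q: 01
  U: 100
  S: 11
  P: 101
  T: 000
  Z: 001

USUUZUPQZ

Read left to right; each codeword is recognised as soon as it completes (prefix code):
  100→U | 11→S | 100→U | 100→U | 001→Z | 100→U | 101→P | 01→Q | 001→Z
Decoded message: USUUZUPQZ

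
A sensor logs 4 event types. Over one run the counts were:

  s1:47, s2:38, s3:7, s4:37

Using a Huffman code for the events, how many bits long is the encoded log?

255

Merge the two smallest weights repeatedly:
s3(7) + s4(37) → 44
s2(38) + 44 → 82
s1(47) + 82 → 129
Each symbol's bit-cost is frequency × depth; summing gives 255 bits (equivalently 44 + 82 + 129).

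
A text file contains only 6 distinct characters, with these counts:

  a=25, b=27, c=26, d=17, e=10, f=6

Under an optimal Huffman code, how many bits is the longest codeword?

4

Merge the two lowest-weight nodes at each step:
merge f(6) and e(10): 16
merge 16 and d(17): 33
merge a(25) and c(26): 51
merge b(27) and 33: 60
merge 51 and 60: 111
Maximum depth reached is 4.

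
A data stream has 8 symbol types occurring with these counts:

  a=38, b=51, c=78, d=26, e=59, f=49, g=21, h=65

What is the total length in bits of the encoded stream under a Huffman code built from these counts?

1130

Greedily combine the two least-frequent nodes:
merge g(21) and d(26): 47
merge a(38) and 47: 85
merge f(49) and b(51): 100
merge e(59) and h(65): 124
merge c(78) and 85: 163
merge 100 and 124: 224
merge 163 and 224: 387
The encoded length is the sum of every internal node's weight: 47 + 85 + 100 + 124 + 163 + 224 + 387 = 1130 bits.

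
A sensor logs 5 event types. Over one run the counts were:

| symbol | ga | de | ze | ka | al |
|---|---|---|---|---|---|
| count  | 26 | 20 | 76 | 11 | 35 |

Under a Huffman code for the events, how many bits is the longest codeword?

Merge the two lowest-weight nodes at each step:
merge ka(11) and de(20): 31
merge ga(26) and 31: 57
merge al(35) and 57: 92
merge ze(76) and 92: 168
Maximum depth reached is 4.

4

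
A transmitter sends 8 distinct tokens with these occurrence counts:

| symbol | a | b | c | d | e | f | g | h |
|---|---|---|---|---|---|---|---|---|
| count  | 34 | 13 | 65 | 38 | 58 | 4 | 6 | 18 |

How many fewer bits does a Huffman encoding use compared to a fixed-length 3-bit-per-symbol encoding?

Fixed-length: 3 bits × 236 symbols = 708 bits.
Huffman merges:
f(4) + g(6) → 10
10 + b(13) → 23
h(18) + 23 → 41
a(34) + d(38) → 72
41 + e(58) → 99
c(65) + 72 → 137
99 + 137 → 236
Huffman total = 10 + 23 + 41 + 72 + 99 + 137 + 236 = 618 bits.
Saving = 708 − 618 = 90 bits.

90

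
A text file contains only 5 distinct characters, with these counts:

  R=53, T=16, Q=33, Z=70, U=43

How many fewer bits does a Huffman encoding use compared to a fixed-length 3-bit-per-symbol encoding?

166

Fixed-length: 3 bits × 215 symbols = 645 bits.
Huffman merges:
merge T(16) and Q(33): 49
merge U(43) and 49: 92
merge R(53) and Z(70): 123
merge 92 and 123: 215
Huffman total = 49 + 92 + 123 + 215 = 479 bits.
Saving = 645 − 479 = 166 bits.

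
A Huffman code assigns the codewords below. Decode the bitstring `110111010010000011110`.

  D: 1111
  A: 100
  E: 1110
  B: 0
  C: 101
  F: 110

Read left to right; each codeword is recognised as soon as it completes (prefix code):
  110→F | 1110→E | 100→A | 100→A | 0→B | 0→B | 0→B | 1111→D | 0→B
Decoded message: FEAABBBDB

FEAABBBDB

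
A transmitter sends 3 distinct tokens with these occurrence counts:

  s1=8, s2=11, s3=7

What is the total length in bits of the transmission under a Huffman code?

41

Greedily combine the two least-frequent nodes:
s3(7) + s1(8) → 15
s2(11) + 15 → 26
Total encoded bits = sum of merged weights = 15 + 26 = 41.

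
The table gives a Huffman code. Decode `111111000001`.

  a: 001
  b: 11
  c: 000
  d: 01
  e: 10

Read left to right; each codeword is recognised as soon as it completes (prefix code):
  11→b | 11→b | 11→b | 000→c | 001→a
Decoded message: bbbca

bbbca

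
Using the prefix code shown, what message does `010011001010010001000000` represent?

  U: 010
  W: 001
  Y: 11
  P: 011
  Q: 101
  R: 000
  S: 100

UPWUUWRR

Read left to right; each codeword is recognised as soon as it completes (prefix code):
  010→U | 011→P | 001→W | 010→U | 010→U | 001→W | 000→R | 000→R
Decoded message: UPWUUWRR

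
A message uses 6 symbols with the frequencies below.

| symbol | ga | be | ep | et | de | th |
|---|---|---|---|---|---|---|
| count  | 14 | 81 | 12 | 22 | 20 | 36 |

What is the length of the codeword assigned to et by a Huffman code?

Build the tree from the bottom:
merge ep(12) and ga(14): 26
merge de(20) and et(22): 42
merge 26 and th(36): 62
merge 42 and 62: 104
merge be(81) and 104: 185
The subtree containing et is merged 3 times, so code length = 3.

3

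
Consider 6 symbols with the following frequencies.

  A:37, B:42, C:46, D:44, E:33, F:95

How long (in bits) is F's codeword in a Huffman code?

2

Build the tree from the bottom:
E(33) + A(37) → 70
B(42) + D(44) → 86
C(46) + 70 → 116
86 + F(95) → 181
116 + 181 → 297
The subtree containing F is merged 2 times, so code length = 2.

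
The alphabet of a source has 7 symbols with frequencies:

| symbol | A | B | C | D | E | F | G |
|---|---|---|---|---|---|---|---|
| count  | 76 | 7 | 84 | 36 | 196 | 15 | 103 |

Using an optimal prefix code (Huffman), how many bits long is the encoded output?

Build the Huffman tree bottom-up:
merge B(7) and F(15): 22
merge 22 and D(36): 58
merge 58 and A(76): 134
merge C(84) and G(103): 187
merge 134 and 187: 321
merge E(196) and 321: 517
Each symbol's bit-cost is frequency × depth; summing gives 1239 bits (equivalently 22 + 58 + 134 + 187 + 321 + 517).

1239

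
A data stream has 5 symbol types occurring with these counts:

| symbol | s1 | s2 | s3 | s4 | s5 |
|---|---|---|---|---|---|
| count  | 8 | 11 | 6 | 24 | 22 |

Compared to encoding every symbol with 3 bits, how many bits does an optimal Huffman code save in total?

Fixed-length: 3 bits × 71 symbols = 213 bits.
Huffman merges:
s3(6) + s1(8) → 14
s2(11) + 14 → 25
s5(22) + s4(24) → 46
25 + 46 → 71
Huffman total = 14 + 25 + 46 + 71 = 156 bits.
Saving = 213 − 156 = 57 bits.

57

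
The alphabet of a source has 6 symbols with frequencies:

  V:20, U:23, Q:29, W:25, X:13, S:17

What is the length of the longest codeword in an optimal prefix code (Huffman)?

Merge the two lowest-weight nodes at each step:
combine X(13), S(17) → 30
combine V(20), U(23) → 43
combine W(25), Q(29) → 54
combine 30, 43 → 73
combine 54, 73 → 127
The rarest symbols sit at the bottom; the longest codeword is 3 bits.

3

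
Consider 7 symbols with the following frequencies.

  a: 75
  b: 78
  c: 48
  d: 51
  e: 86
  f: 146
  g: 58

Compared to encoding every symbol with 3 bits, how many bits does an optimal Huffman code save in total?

146

Fixed-length: 3 bits × 542 symbols = 1626 bits.
Huffman merges:
merge c(48) and d(51): 99
merge g(58) and a(75): 133
merge b(78) and e(86): 164
merge 99 and 133: 232
merge f(146) and 164: 310
merge 232 and 310: 542
Huffman total = 99 + 133 + 164 + 232 + 310 + 542 = 1480 bits.
Saving = 1626 − 1480 = 146 bits.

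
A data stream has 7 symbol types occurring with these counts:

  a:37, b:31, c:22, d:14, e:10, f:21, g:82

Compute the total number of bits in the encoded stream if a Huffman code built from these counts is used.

Greedily combine the two least-frequent nodes:
e(10) + d(14) → 24
f(21) + c(22) → 43
24 + b(31) → 55
a(37) + 43 → 80
55 + 80 → 135
g(82) + 135 → 217
The encoded length is the sum of every internal node's weight: 24 + 43 + 55 + 80 + 135 + 217 = 554 bits.

554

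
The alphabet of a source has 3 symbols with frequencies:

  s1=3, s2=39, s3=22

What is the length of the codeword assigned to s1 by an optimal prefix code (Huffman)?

Repeatedly merge the two smallest:
combine s1(3), s3(22) → 25
combine 25, s2(39) → 64
The subtree containing s1 is merged 2 times, so code length = 2.

2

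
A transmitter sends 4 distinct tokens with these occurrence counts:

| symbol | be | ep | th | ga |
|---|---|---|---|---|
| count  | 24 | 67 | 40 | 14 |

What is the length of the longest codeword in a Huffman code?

3

Merge the two lowest-weight nodes at each step:
combine ga(14), be(24) → 38
combine 38, th(40) → 78
combine ep(67), 78 → 145
The rarest symbols sit at the bottom; the longest codeword is 3 bits.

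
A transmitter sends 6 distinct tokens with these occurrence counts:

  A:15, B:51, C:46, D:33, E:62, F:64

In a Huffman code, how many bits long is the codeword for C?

3

Build the tree from the bottom:
combine A(15), D(33) → 48
combine C(46), 48 → 94
combine B(51), E(62) → 113
combine F(64), 94 → 158
combine 113, 158 → 271
The subtree containing C is merged 3 times, so code length = 3.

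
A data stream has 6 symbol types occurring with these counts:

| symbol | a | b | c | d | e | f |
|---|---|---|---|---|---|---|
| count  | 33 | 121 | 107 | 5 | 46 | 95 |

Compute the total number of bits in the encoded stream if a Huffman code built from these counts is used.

936

Greedily combine the two least-frequent nodes:
merge d(5) and a(33): 38
merge 38 and e(46): 84
merge 84 and f(95): 179
merge c(107) and b(121): 228
merge 179 and 228: 407
Total encoded bits = sum of merged weights = 38 + 84 + 179 + 228 + 407 = 936.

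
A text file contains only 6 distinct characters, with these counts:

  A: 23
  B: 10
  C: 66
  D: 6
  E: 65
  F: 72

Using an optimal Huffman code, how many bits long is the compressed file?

Merge the two smallest weights repeatedly:
merge D(6) and B(10): 16
merge 16 and A(23): 39
merge 39 and E(65): 104
merge C(66) and F(72): 138
merge 104 and 138: 242
The encoded length is the sum of every internal node's weight: 16 + 39 + 104 + 138 + 242 = 539 bits.

539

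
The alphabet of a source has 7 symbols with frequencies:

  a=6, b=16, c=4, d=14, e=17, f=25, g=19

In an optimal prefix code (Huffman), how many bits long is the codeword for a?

4

Repeatedly merge the two smallest:
c(4) + a(6) → 10
10 + d(14) → 24
b(16) + e(17) → 33
g(19) + 24 → 43
f(25) + 33 → 58
43 + 58 → 101
The subtree containing a is merged 4 times, so code length = 4.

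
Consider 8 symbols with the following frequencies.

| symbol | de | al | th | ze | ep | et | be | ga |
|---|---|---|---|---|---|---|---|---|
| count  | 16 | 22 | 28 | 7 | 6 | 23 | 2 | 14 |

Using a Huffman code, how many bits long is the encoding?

326

Greedily combine the two least-frequent nodes:
merge be(2) and ep(6): 8
merge ze(7) and 8: 15
merge ga(14) and 15: 29
merge de(16) and al(22): 38
merge et(23) and th(28): 51
merge 29 and 38: 67
merge 51 and 67: 118
Total encoded bits = sum of merged weights = 8 + 15 + 29 + 38 + 51 + 67 + 118 = 326.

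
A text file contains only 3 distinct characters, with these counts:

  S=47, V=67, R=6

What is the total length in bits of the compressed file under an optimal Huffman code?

Greedily combine the two least-frequent nodes:
R(6) + S(47) → 53
53 + V(67) → 120
The encoded length is the sum of every internal node's weight: 53 + 120 = 173 bits.

173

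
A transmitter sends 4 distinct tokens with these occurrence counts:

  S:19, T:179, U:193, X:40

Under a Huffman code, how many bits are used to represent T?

Build the tree from the bottom:
merge S(19) and X(40): 59
merge 59 and T(179): 238
merge U(193) and 238: 431
T sits 2 levels below the root, so its codeword is 2 bits.

2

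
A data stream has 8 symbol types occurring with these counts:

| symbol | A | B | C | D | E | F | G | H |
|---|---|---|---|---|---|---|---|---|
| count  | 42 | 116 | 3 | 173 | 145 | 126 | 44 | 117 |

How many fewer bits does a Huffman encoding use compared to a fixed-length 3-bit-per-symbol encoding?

184

Fixed-length: 3 bits × 766 symbols = 2298 bits.
Huffman merges:
merge C(3) and A(42): 45
merge G(44) and 45: 89
merge 89 and B(116): 205
merge H(117) and F(126): 243
merge E(145) and D(173): 318
merge 205 and 243: 448
merge 318 and 448: 766
Huffman total = 45 + 89 + 205 + 243 + 318 + 448 + 766 = 2114 bits.
Saving = 2298 − 2114 = 184 bits.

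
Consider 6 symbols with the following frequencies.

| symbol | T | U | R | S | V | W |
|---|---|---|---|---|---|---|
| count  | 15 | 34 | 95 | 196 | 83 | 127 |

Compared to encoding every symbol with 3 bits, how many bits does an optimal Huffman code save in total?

369

Fixed-length: 3 bits × 550 symbols = 1650 bits.
Huffman merges:
T(15) + U(34) → 49
49 + V(83) → 132
R(95) + W(127) → 222
132 + S(196) → 328
222 + 328 → 550
Huffman total = 49 + 132 + 222 + 328 + 550 = 1281 bits.
Saving = 1650 − 1281 = 369 bits.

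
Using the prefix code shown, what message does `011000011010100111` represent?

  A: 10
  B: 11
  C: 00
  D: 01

Read left to right; each codeword is recognised as soon as it completes (prefix code):
  01→D | 10→A | 00→C | 01→D | 10→A | 10→A | 10→A | 01→D | 11→B
Decoded message: DACDAAADB

DACDAAADB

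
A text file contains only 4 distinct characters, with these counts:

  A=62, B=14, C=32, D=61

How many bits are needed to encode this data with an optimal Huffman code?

Merge the two smallest weights repeatedly:
B(14) + C(32) → 46
46 + D(61) → 107
A(62) + 107 → 169
Total encoded bits = sum of merged weights = 46 + 107 + 169 = 322.

322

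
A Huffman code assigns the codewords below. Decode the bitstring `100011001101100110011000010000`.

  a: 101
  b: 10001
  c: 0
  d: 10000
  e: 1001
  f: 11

beaeedd

Read left to right; each codeword is recognised as soon as it completes (prefix code):
  10001→b | 1001→e | 101→a | 1001→e | 1001→e | 10000→d | 10000→d
Decoded message: beaeedd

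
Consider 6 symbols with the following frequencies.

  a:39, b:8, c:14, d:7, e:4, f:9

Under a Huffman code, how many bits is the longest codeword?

4

Merge the two lowest-weight nodes at each step:
merge e(4) and d(7): 11
merge b(8) and f(9): 17
merge 11 and c(14): 25
merge 17 and 25: 42
merge a(39) and 42: 81
The first pair merged (e, d) ends up deepest, at depth 4.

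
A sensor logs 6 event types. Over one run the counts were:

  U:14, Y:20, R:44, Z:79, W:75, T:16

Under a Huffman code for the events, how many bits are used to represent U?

Build the tree from the bottom:
U(14) + T(16) → 30
Y(20) + 30 → 50
R(44) + 50 → 94
W(75) + Z(79) → 154
94 + 154 → 248
U sits 4 levels below the root, so its codeword is 4 bits.

4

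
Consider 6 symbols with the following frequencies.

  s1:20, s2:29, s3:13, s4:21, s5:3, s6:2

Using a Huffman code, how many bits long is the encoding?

199

Build the Huffman tree bottom-up:
s6(2) + s5(3) → 5
5 + s3(13) → 18
18 + s1(20) → 38
s4(21) + s2(29) → 50
38 + 50 → 88
Each symbol's bit-cost is frequency × depth; summing gives 199 bits (equivalently 5 + 18 + 38 + 50 + 88).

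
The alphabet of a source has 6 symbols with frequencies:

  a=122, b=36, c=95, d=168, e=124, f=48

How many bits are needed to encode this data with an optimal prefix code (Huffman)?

1449

Greedily combine the two least-frequent nodes:
merge b(36) and f(48): 84
merge 84 and c(95): 179
merge a(122) and e(124): 246
merge d(168) and 179: 347
merge 246 and 347: 593
The encoded length is the sum of every internal node's weight: 84 + 179 + 246 + 347 + 593 = 1449 bits.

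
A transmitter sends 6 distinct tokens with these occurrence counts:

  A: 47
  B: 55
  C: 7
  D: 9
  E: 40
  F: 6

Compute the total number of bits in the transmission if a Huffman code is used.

Greedily combine the two least-frequent nodes:
F(6) + C(7) → 13
D(9) + 13 → 22
22 + E(40) → 62
A(47) + B(55) → 102
62 + 102 → 164
Total encoded bits = sum of merged weights = 13 + 22 + 62 + 102 + 164 = 363.

363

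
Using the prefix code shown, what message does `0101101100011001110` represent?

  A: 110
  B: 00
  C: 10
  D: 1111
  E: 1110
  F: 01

FFCABAFA

Read left to right; each codeword is recognised as soon as it completes (prefix code):
  01→F | 01→F | 10→C | 110→A | 00→B | 110→A | 01→F | 110→A
Decoded message: FFCABAFA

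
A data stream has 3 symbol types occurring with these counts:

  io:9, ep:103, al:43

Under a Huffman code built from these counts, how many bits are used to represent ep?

1

Huffman merges, smallest pair first:
io(9) + al(43) → 52
52 + ep(103) → 155
ep is a child of the root — depth 1, so its codeword is a single bit.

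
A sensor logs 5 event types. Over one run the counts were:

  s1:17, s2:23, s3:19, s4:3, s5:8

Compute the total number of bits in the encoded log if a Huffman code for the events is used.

151

Build the Huffman tree bottom-up:
s4(3) + s5(8) → 11
11 + s1(17) → 28
s3(19) + s2(23) → 42
28 + 42 → 70
Total encoded bits = sum of merged weights = 11 + 28 + 42 + 70 = 151.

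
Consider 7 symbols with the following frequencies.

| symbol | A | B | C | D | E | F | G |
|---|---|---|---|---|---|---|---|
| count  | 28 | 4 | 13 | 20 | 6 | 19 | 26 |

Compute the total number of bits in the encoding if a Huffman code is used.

304

Merge the two smallest weights repeatedly:
merge B(4) and E(6): 10
merge 10 and C(13): 23
merge F(19) and D(20): 39
merge 23 and G(26): 49
merge A(28) and 39: 67
merge 49 and 67: 116
The encoded length is the sum of every internal node's weight: 10 + 23 + 39 + 49 + 67 + 116 = 304 bits.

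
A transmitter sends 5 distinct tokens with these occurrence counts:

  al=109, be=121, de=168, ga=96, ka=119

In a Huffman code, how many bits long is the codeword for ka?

Huffman merges, smallest pair first:
merge ga(96) and al(109): 205
merge ka(119) and be(121): 240
merge de(168) and 205: 373
merge 240 and 373: 613
The subtree containing ka is merged 2 times, so code length = 2.

2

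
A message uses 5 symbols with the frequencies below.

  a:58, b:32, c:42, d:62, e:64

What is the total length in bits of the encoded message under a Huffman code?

590

Merge the two smallest weights repeatedly:
combine b(32), c(42) → 74
combine a(58), d(62) → 120
combine e(64), 74 → 138
combine 120, 138 → 258
Each symbol's bit-cost is frequency × depth; summing gives 590 bits (equivalently 74 + 120 + 138 + 258).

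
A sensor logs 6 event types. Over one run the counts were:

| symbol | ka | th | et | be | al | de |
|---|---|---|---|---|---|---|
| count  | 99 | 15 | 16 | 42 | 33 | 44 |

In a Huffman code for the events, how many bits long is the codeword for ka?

Build the tree from the bottom:
combine th(15), et(16) → 31
combine 31, al(33) → 64
combine be(42), de(44) → 86
combine 64, 86 → 150
combine ka(99), 150 → 249
ka is a child of the root — depth 1, so its codeword is a single bit.

1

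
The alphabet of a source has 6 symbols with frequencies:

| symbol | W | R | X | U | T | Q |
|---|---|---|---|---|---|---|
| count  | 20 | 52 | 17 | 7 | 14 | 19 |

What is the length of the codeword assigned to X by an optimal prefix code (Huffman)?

Repeatedly merge the two smallest:
U(7) + T(14) → 21
X(17) + Q(19) → 36
W(20) + 21 → 41
36 + 41 → 77
R(52) + 77 → 129
X sits 3 levels below the root, so its codeword is 3 bits.

3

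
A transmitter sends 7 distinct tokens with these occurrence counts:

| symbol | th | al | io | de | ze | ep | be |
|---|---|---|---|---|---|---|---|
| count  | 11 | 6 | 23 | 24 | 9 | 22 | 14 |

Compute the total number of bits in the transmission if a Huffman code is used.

Greedily combine the two least-frequent nodes:
merge al(6) and ze(9): 15
merge th(11) and be(14): 25
merge 15 and ep(22): 37
merge io(23) and de(24): 47
merge 25 and 37: 62
merge 47 and 62: 109
Each symbol's bit-cost is frequency × depth; summing gives 295 bits (equivalently 15 + 25 + 37 + 47 + 62 + 109).

295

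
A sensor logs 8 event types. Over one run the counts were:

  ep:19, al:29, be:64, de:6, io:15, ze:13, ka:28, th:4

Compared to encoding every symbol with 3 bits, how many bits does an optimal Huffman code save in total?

61

Fixed-length: 3 bits × 178 symbols = 534 bits.
Huffman merges:
combine th(4), de(6) → 10
combine 10, ze(13) → 23
combine io(15), ep(19) → 34
combine 23, ka(28) → 51
combine al(29), 34 → 63
combine 51, 63 → 114
combine be(64), 114 → 178
Huffman total = 10 + 23 + 34 + 51 + 63 + 114 + 178 = 473 bits.
Saving = 534 − 473 = 61 bits.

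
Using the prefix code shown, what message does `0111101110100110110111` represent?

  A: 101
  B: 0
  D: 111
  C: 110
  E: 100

Read left to right; each codeword is recognised as soon as it completes (prefix code):
  0→B | 111→D | 101→A | 110→C | 100→E | 110→C | 110→C | 111→D
Decoded message: BDACECCD

BDACECCD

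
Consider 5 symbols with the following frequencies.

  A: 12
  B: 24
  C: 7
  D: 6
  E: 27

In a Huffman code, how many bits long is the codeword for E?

Build the tree from the bottom:
merge D(6) and C(7): 13
merge A(12) and 13: 25
merge B(24) and 25: 49
merge E(27) and 49: 76
E is merged only at the final step, so code length = 1.

1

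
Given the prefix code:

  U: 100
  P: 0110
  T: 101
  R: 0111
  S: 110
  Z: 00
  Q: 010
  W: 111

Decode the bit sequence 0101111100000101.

Read left to right; each codeword is recognised as soon as it completes (prefix code):
  010→Q | 111→W | 110→S | 00→Z | 00→Z | 101→T
Decoded message: QWSZZT

QWSZZT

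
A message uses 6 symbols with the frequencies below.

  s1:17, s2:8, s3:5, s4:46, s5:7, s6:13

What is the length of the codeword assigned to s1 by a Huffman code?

3

Repeatedly merge the two smallest:
merge s3(5) and s5(7): 12
merge s2(8) and 12: 20
merge s6(13) and s1(17): 30
merge 20 and 30: 50
merge s4(46) and 50: 96
The subtree containing s1 is merged 3 times, so code length = 3.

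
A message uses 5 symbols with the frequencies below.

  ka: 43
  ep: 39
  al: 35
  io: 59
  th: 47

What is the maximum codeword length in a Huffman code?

3

Merge the two lowest-weight nodes at each step:
merge al(35) and ep(39): 74
merge ka(43) and th(47): 90
merge io(59) and 74: 133
merge 90 and 133: 223
Maximum depth reached is 3.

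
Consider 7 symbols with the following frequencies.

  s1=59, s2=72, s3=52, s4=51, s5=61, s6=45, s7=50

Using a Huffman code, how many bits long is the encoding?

1098

Greedily combine the two least-frequent nodes:
combine s6(45), s7(50) → 95
combine s4(51), s3(52) → 103
combine s1(59), s5(61) → 120
combine s2(72), 95 → 167
combine 103, 120 → 223
combine 167, 223 → 390
Each symbol's bit-cost is frequency × depth; summing gives 1098 bits (equivalently 95 + 103 + 120 + 167 + 223 + 390).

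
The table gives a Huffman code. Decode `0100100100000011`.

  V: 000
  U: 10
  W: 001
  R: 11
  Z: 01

ZWWVVR

Read left to right; each codeword is recognised as soon as it completes (prefix code):
  01→Z | 001→W | 001→W | 000→V | 000→V | 11→R
Decoded message: ZWWVVR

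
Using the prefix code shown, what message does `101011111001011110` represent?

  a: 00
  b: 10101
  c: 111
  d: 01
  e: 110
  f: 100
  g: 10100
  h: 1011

bcfhe

Read left to right; each codeword is recognised as soon as it completes (prefix code):
  10101→b | 111→c | 100→f | 1011→h | 110→e
Decoded message: bcfhe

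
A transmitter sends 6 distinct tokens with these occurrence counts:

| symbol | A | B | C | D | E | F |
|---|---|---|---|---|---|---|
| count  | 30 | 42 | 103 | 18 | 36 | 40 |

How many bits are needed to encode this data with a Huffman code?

Build the Huffman tree bottom-up:
D(18) + A(30) → 48
E(36) + F(40) → 76
B(42) + 48 → 90
76 + 90 → 166
C(103) + 166 → 269
The encoded length is the sum of every internal node's weight: 48 + 76 + 90 + 166 + 269 = 649 bits.

649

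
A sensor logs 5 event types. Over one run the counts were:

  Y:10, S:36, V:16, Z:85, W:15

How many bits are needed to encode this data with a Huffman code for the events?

Build the Huffman tree bottom-up:
Y(10) + W(15) → 25
V(16) + 25 → 41
S(36) + 41 → 77
77 + Z(85) → 162
Total encoded bits = sum of merged weights = 25 + 41 + 77 + 162 = 305.

305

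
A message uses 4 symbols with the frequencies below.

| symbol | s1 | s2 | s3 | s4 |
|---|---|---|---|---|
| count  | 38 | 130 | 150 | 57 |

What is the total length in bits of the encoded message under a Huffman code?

695

Merge the two smallest weights repeatedly:
s1(38) + s4(57) → 95
95 + s2(130) → 225
s3(150) + 225 → 375
The encoded length is the sum of every internal node's weight: 95 + 225 + 375 = 695 bits.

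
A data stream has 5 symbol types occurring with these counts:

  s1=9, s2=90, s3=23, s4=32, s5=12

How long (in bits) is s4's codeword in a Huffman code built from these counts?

2

Huffman merges, smallest pair first:
merge s1(9) and s5(12): 21
merge 21 and s3(23): 44
merge s4(32) and 44: 76
merge 76 and s2(90): 166
s4 sits 2 levels below the root, so its codeword is 2 bits.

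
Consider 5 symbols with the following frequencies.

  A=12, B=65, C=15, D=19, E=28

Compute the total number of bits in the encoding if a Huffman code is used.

286

Merge the two smallest weights repeatedly:
A(12) + C(15) → 27
D(19) + 27 → 46
E(28) + 46 → 74
B(65) + 74 → 139
Each symbol's bit-cost is frequency × depth; summing gives 286 bits (equivalently 27 + 46 + 74 + 139).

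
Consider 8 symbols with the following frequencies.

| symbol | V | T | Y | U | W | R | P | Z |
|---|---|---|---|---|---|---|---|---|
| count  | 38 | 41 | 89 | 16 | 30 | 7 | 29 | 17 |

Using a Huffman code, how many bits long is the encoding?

Greedily combine the two least-frequent nodes:
merge R(7) and U(16): 23
merge Z(17) and 23: 40
merge P(29) and W(30): 59
merge V(38) and 40: 78
merge T(41) and 59: 100
merge 78 and Y(89): 167
merge 100 and 167: 267
Each symbol's bit-cost is frequency × depth; summing gives 734 bits (equivalently 23 + 40 + 59 + 78 + 100 + 167 + 267).

734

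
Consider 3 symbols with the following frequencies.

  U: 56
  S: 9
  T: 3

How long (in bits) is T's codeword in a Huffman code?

2

Repeatedly merge the two smallest:
T(3) + S(9) → 12
12 + U(56) → 68
The subtree containing T is merged 2 times, so code length = 2.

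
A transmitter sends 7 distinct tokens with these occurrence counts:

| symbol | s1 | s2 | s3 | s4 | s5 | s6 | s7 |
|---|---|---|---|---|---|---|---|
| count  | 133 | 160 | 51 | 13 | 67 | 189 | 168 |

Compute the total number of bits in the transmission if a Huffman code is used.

Merge the two smallest weights repeatedly:
merge s4(13) and s3(51): 64
merge 64 and s5(67): 131
merge 131 and s1(133): 264
merge s2(160) and s7(168): 328
merge s6(189) and 264: 453
merge 328 and 453: 781
Each symbol's bit-cost is frequency × depth; summing gives 2021 bits (equivalently 64 + 131 + 264 + 328 + 453 + 781).

2021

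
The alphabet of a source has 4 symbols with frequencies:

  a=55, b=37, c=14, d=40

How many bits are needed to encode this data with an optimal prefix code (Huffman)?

Build the Huffman tree bottom-up:
c(14) + b(37) → 51
d(40) + 51 → 91
a(55) + 91 → 146
Each symbol's bit-cost is frequency × depth; summing gives 288 bits (equivalently 51 + 91 + 146).

288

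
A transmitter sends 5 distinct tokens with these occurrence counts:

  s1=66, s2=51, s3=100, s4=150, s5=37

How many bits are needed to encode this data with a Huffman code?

896

Build the Huffman tree bottom-up:
s5(37) + s2(51) → 88
s1(66) + 88 → 154
s3(100) + s4(150) → 250
154 + 250 → 404
Each symbol's bit-cost is frequency × depth; summing gives 896 bits (equivalently 88 + 154 + 250 + 404).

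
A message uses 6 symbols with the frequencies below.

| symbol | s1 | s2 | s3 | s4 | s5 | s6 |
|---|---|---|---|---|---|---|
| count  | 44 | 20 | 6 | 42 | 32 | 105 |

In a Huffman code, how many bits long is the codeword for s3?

Repeatedly merge the two smallest:
combine s3(6), s2(20) → 26
combine 26, s5(32) → 58
combine s4(42), s1(44) → 86
combine 58, 86 → 144
combine s6(105), 144 → 249
s3's leaf is at depth 4, giving a 4-bit codeword.

4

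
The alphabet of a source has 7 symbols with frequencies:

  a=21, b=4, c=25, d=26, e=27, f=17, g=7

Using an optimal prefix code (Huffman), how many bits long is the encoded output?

339

Greedily combine the two least-frequent nodes:
b(4) + g(7) → 11
11 + f(17) → 28
a(21) + c(25) → 46
d(26) + e(27) → 53
28 + 46 → 74
53 + 74 → 127
The encoded length is the sum of every internal node's weight: 11 + 28 + 46 + 53 + 74 + 127 = 339 bits.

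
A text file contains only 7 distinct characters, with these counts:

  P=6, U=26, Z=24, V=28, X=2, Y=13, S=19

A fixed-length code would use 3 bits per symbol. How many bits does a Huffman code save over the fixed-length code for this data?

49

Fixed-length: 3 bits × 118 symbols = 354 bits.
Huffman merges:
merge X(2) and P(6): 8
merge 8 and Y(13): 21
merge S(19) and 21: 40
merge Z(24) and U(26): 50
merge V(28) and 40: 68
merge 50 and 68: 118
Huffman total = 8 + 21 + 40 + 50 + 68 + 118 = 305 bits.
Saving = 354 − 305 = 49 bits.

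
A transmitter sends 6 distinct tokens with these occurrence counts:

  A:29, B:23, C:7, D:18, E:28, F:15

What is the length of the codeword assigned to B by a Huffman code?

2

Huffman merges, smallest pair first:
C(7) + F(15) → 22
D(18) + 22 → 40
B(23) + E(28) → 51
A(29) + 40 → 69
51 + 69 → 120
The subtree containing B is merged 2 times, so code length = 2.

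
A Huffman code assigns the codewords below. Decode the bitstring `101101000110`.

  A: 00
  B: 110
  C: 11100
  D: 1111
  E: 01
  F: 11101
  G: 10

GBGAB

Read left to right; each codeword is recognised as soon as it completes (prefix code):
  10→G | 110→B | 10→G | 00→A | 110→B
Decoded message: GBGAB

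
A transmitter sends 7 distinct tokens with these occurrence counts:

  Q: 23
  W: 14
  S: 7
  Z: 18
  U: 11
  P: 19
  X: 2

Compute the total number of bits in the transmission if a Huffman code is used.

Merge the two smallest weights repeatedly:
X(2) + S(7) → 9
9 + U(11) → 20
W(14) + Z(18) → 32
P(19) + 20 → 39
Q(23) + 32 → 55
39 + 55 → 94
Total encoded bits = sum of merged weights = 9 + 20 + 32 + 39 + 55 + 94 = 249.

249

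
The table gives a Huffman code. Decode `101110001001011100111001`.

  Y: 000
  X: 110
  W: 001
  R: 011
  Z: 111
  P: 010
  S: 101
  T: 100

SXWWRTZW

Read left to right; each codeword is recognised as soon as it completes (prefix code):
  101→S | 110→X | 001→W | 001→W | 011→R | 100→T | 111→Z | 001→W
Decoded message: SXWWRTZW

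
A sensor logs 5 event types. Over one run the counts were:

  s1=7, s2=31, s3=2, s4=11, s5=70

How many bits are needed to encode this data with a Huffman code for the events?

Greedily combine the two least-frequent nodes:
merge s3(2) and s1(7): 9
merge 9 and s4(11): 20
merge 20 and s2(31): 51
merge 51 and s5(70): 121
The encoded length is the sum of every internal node's weight: 9 + 20 + 51 + 121 = 201 bits.

201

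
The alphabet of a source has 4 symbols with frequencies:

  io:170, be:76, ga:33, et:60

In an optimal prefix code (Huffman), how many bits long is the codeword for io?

Repeatedly merge the two smallest:
ga(33) + et(60) → 93
be(76) + 93 → 169
169 + io(170) → 339
io is a child of the root — depth 1, so its codeword is a single bit.

1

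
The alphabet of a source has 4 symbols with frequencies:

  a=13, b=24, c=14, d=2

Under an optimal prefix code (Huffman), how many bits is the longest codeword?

3

Merge the two lowest-weight nodes at each step:
d(2) + a(13) → 15
c(14) + 15 → 29
b(24) + 29 → 53
The rarest symbols sit at the bottom; the longest codeword is 3 bits.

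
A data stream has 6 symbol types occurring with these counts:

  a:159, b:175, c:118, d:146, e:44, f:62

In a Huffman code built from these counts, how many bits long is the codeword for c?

Build the tree from the bottom:
merge e(44) and f(62): 106
merge 106 and c(118): 224
merge d(146) and a(159): 305
merge b(175) and 224: 399
merge 305 and 399: 704
c sits 3 levels below the root, so its codeword is 3 bits.

3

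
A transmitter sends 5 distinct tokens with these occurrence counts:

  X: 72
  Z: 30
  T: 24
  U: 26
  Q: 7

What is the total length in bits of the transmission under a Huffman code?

Merge the two smallest weights repeatedly:
Q(7) + T(24) → 31
U(26) + Z(30) → 56
31 + 56 → 87
X(72) + 87 → 159
Each symbol's bit-cost is frequency × depth; summing gives 333 bits (equivalently 31 + 56 + 87 + 159).

333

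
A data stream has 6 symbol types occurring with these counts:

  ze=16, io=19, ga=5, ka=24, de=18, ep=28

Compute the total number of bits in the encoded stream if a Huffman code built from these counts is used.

278

Merge the two smallest weights repeatedly:
ga(5) + ze(16) → 21
de(18) + io(19) → 37
21 + ka(24) → 45
ep(28) + 37 → 65
45 + 65 → 110
Total encoded bits = sum of merged weights = 21 + 37 + 45 + 65 + 110 = 278.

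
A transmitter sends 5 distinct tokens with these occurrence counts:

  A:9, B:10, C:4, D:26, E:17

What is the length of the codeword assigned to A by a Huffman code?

4

Huffman merges, smallest pair first:
C(4) + A(9) → 13
B(10) + 13 → 23
E(17) + 23 → 40
D(26) + 40 → 66
A sits 4 levels below the root, so its codeword is 4 bits.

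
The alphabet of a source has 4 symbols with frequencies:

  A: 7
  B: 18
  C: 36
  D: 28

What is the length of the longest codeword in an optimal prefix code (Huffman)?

3

Merge the two lowest-weight nodes at each step:
merge A(7) and B(18): 25
merge 25 and D(28): 53
merge C(36) and 53: 89
The first pair merged (A, B) ends up deepest, at depth 3.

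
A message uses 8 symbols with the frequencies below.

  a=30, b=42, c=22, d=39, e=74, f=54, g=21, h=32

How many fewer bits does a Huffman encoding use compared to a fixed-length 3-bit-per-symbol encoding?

31

Fixed-length: 3 bits × 314 symbols = 942 bits.
Huffman merges:
combine g(21), c(22) → 43
combine a(30), h(32) → 62
combine d(39), b(42) → 81
combine 43, f(54) → 97
combine 62, e(74) → 136
combine 81, 97 → 178
combine 136, 178 → 314
Huffman total = 43 + 62 + 81 + 97 + 136 + 178 + 314 = 911 bits.
Saving = 942 − 911 = 31 bits.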